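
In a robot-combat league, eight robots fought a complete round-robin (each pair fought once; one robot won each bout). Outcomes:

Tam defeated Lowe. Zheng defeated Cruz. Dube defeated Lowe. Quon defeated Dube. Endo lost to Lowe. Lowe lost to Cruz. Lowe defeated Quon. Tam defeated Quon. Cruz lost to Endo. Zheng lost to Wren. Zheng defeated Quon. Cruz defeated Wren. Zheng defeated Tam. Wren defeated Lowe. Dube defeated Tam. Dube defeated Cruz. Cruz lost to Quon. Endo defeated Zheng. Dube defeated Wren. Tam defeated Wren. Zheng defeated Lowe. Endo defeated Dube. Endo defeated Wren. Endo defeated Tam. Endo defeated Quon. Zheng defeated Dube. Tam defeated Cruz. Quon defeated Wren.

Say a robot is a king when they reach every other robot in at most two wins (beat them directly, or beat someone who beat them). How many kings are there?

6

Quon cannot reach Endo in two steps.
Wren reaches everyone (king).
Zheng reaches everyone (king).
Dube reaches everyone (king).
Endo reaches everyone (king).
Lowe reaches everyone (king).
Tam reaches everyone (king).
Cruz cannot reach Dube, Tam in two steps.
Kings: Wren, Zheng, Dube, Endo, Lowe, Tam — 6.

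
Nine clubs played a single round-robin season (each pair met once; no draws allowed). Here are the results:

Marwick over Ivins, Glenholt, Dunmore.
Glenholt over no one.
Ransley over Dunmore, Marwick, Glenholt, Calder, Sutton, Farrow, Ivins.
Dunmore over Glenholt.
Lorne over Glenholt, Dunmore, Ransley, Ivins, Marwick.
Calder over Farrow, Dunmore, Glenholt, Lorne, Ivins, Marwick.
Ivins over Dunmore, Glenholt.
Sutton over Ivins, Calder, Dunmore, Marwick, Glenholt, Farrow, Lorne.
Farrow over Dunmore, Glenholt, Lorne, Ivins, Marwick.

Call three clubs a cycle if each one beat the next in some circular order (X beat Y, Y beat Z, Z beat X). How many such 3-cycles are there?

3

Win totals: Farrow 5, Dunmore 1, Sutton 7, Calder 6, Marwick 3, Ivins 2, Glenholt 0, Ransley 7, Lorne 5.
A club with w wins dominates both others in C(w,2) triples; summing gives 10 + 0 + 21 + 15 + 3 + 1 + 0 + 21 + 10 = 81 transitive triples.
Total triples C(9,3) = 84, so cyclic triples = 84 − 81 = 3.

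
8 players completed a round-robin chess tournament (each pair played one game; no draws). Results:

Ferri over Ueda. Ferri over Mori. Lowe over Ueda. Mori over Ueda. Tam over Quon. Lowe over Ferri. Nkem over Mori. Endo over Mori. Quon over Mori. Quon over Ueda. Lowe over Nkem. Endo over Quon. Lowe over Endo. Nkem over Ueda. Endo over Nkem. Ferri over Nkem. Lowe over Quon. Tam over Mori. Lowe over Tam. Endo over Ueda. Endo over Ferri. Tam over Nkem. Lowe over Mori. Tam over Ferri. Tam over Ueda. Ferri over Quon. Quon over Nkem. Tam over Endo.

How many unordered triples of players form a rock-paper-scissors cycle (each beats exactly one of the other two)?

0

Win totals: Lowe 7, Nkem 2, Endo 5, Quon 3, Ferri 4, Tam 6, Mori 1, Ueda 0.
A player with w wins dominates both others in C(w,2) triples; summing gives 21 + 1 + 10 + 3 + 6 + 15 + 0 + 0 = 56 transitive triples.
Total triples C(8,3) = 56, so cyclic triples = 56 − 56 = 0.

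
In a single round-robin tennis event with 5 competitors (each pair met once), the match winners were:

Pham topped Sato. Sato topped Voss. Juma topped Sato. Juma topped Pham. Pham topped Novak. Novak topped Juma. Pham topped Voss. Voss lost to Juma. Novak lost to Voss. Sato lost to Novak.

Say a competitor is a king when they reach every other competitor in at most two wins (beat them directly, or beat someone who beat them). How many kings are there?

Novak reaches everyone (king).
Sato cannot reach Pham, Juma in two steps.
Pham reaches everyone (king).
Juma reaches everyone (king).
Voss cannot reach Pham in two steps.
Kings: Novak, Pham, Juma — 3.

3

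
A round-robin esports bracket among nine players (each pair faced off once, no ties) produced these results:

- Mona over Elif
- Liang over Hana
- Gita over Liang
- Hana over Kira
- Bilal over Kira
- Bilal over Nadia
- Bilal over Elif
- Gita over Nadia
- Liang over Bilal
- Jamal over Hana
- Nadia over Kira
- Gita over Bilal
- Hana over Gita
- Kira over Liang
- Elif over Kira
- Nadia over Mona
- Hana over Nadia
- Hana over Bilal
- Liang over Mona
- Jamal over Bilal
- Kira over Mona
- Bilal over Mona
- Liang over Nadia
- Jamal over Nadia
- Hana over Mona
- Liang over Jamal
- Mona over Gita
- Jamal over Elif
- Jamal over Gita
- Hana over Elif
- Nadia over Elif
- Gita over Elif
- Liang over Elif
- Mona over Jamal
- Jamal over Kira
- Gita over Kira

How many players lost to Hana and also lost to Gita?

Hana beat: Elif, Gita, Bilal, Nadia, Mona, Kira.
Gita beat: Elif, Bilal, Nadia, Liang, Kira.
Both beat: Elif, Bilal, Nadia, Kira — 4.

4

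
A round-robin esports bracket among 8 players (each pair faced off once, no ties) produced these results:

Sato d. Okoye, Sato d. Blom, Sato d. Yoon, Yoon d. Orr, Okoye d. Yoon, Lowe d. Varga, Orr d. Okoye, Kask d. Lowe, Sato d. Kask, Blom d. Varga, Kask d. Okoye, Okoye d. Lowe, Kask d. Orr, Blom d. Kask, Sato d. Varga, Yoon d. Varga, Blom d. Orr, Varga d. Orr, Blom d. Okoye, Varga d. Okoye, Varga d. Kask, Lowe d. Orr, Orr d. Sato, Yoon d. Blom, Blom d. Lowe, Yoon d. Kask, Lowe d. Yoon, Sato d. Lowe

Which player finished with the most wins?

Win totals: Varga 3, Orr 2, Okoye 2, Yoon 4, Lowe 3, Sato 6, Kask 3, Blom 5.
Sato leads with 6 wins (next highest: 5).

Sato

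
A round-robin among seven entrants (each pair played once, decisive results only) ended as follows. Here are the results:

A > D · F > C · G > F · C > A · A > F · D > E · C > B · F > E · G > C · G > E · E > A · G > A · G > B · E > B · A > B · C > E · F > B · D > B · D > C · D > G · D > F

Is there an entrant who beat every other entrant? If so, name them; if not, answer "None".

Highest win total is G with 5 (out of 6 possible).
G lost to D, so no entrant went undefeated.

None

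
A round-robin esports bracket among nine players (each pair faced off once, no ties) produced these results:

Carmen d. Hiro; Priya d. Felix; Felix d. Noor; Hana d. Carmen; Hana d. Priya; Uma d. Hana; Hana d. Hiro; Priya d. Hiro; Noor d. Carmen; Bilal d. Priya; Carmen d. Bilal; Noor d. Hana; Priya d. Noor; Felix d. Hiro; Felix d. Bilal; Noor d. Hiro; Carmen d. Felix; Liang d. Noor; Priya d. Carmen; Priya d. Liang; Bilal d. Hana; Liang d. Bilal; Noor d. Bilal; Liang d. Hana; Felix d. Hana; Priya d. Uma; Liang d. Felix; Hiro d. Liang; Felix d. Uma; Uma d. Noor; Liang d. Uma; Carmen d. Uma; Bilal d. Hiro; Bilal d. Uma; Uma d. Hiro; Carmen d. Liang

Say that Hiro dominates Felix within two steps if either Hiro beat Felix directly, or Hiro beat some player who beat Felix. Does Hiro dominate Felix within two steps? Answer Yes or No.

Hiro did not beat Felix directly.
Hiro beat Liang. Of those, Liang beat Felix.

Yes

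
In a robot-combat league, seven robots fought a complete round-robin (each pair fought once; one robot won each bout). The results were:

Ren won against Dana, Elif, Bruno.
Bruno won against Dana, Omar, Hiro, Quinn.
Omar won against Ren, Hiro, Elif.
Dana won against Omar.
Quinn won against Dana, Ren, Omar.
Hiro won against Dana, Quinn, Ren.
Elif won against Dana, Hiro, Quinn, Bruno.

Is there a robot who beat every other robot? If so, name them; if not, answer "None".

None

Highest win total is Elif with 4 (out of 6 possible).
Elif lost to Ren, Omar, so no robot went undefeated.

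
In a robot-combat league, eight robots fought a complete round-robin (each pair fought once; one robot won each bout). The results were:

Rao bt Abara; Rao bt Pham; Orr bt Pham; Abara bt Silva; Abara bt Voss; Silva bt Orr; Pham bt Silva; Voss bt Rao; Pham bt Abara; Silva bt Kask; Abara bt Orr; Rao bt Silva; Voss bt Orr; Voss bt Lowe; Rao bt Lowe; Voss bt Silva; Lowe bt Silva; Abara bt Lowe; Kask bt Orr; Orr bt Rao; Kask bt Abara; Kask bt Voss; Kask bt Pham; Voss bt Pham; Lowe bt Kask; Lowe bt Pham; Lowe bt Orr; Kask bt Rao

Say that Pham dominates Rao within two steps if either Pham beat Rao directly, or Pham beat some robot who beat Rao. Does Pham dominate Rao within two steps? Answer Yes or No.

Pham did not beat Rao directly.
Pham beat Abara, Silva, but each of them lost to Rao. No two-step path.

No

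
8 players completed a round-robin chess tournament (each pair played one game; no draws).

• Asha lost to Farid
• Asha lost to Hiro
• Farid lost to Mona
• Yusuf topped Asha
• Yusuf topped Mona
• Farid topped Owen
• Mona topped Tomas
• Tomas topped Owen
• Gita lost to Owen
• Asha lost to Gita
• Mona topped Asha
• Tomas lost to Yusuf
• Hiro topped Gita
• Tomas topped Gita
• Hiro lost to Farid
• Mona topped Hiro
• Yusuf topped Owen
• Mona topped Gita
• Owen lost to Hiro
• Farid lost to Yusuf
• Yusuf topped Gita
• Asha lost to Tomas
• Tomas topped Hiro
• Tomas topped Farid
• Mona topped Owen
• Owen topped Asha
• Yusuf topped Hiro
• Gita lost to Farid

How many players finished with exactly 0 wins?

1

Win totals: Owen 2, Yusuf 7, Gita 1, Mona 6, Farid 4, Tomas 5, Hiro 3, Asha 0.
Exactly 0: Asha — 1 player.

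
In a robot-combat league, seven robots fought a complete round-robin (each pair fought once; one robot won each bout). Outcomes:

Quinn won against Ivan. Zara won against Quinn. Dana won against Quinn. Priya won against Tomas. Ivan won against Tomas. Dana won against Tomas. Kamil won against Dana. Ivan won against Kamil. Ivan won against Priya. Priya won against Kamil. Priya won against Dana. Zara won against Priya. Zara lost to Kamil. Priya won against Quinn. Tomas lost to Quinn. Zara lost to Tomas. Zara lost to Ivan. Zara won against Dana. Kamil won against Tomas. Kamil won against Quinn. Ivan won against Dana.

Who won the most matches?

Ivan

Win totals: Zara 3, Ivan 5, Dana 2, Quinn 2, Priya 4, Tomas 1, Kamil 4.
Ivan leads with 5 wins (next highest: 4).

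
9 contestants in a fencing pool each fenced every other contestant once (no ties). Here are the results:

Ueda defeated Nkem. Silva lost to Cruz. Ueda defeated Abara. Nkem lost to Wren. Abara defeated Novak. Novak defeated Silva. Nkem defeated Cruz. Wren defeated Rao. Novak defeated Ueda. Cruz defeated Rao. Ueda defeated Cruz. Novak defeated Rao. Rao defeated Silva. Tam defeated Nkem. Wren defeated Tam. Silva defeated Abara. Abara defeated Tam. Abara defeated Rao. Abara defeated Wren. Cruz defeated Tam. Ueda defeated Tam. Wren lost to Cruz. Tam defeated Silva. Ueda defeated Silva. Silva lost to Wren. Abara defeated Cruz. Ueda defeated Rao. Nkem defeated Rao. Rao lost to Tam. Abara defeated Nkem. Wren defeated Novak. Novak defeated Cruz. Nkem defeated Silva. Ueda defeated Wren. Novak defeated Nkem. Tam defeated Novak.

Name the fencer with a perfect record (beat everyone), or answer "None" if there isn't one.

None

Highest win total is Ueda with 7 (out of 8 possible).
Ueda lost to Novak, so no fencer went undefeated.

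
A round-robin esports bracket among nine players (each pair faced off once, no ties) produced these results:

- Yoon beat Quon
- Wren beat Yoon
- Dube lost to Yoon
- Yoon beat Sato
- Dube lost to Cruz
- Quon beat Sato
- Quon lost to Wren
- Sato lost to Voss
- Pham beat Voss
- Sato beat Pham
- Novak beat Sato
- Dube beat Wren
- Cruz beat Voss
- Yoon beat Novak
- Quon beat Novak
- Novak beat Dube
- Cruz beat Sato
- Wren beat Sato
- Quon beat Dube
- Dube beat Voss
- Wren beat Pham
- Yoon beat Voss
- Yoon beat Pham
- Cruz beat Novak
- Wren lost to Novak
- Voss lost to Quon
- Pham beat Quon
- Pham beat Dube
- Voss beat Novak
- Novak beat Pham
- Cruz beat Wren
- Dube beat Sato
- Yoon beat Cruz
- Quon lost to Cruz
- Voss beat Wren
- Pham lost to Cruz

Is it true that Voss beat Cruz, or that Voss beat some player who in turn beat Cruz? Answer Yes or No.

No

Voss did not beat Cruz directly.
Voss beat Wren, Sato, Novak, but each of them lost to Cruz. No two-step path.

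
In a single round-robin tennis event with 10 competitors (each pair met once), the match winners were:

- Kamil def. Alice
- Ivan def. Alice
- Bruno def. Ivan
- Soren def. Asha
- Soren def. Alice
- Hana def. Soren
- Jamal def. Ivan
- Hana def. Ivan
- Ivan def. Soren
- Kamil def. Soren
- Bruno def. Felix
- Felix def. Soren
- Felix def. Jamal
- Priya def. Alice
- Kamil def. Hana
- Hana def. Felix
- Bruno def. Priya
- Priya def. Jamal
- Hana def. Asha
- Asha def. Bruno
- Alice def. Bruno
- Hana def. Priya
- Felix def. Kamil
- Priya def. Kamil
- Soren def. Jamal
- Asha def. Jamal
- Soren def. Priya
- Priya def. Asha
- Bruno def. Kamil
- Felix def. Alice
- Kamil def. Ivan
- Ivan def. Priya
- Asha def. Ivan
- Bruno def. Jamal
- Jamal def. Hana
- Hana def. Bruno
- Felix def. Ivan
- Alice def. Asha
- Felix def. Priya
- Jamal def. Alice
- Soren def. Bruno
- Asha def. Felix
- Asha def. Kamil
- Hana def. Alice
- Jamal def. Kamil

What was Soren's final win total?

5

Soren's results: beat Alice, Bruno, Asha, Jamal, Priya; lost to Ivan, Felix, Hana, Kamil.
That is 5 wins.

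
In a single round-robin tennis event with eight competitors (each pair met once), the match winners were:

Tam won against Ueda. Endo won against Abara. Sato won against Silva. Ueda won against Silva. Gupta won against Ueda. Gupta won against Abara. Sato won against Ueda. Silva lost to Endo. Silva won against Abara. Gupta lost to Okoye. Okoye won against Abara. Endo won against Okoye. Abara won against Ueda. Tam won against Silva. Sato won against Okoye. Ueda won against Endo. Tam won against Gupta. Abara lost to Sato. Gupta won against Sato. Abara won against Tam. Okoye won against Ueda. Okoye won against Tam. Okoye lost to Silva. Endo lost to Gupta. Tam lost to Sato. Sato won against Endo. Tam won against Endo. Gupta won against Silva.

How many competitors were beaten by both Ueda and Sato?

Ueda beat: Endo, Silva.
Sato beat: Abara, Ueda, Tam, Okoye, Endo, Silva.
Both beat: Endo, Silva — 2.

2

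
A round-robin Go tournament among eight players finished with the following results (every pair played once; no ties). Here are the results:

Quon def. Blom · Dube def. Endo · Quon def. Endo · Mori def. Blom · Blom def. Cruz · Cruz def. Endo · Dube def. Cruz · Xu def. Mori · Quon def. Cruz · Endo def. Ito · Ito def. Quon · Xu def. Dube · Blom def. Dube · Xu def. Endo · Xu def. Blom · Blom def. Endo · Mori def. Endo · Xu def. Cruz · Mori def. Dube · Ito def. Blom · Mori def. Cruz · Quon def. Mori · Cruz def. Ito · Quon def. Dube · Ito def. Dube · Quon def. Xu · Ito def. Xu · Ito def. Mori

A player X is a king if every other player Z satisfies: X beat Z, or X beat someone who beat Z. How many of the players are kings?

Quon reaches everyone (king).
Ito reaches everyone (king).
Dube cannot reach Quon, Mori, Xu, Blom in two steps.
Cruz reaches everyone (king).
Endo cannot reach Cruz in two steps.
Mori cannot reach Quon, Xu in two steps.
Xu cannot reach Quon in two steps.
Blom cannot reach Quon, Mori, Xu in two steps.
Kings: Quon, Ito, Cruz — 3.

3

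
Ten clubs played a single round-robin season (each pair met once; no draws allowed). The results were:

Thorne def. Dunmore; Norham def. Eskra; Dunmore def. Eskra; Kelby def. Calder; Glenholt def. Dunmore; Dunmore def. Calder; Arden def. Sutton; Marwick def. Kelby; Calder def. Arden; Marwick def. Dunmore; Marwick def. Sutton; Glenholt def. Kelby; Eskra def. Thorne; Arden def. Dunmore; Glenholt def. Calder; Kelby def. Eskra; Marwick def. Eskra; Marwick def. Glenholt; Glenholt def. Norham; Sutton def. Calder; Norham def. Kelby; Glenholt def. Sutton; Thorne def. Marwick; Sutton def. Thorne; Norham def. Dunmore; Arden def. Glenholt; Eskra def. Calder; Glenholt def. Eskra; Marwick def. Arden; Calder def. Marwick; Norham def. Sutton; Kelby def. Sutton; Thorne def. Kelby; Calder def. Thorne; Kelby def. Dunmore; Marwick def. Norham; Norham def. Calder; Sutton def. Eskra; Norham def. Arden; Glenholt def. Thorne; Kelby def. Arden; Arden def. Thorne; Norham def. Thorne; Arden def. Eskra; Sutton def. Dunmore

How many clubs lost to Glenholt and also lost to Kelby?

Glenholt beat: Eskra, Thorne, Norham, Dunmore, Sutton, Calder, Kelby.
Kelby beat: Eskra, Dunmore, Sutton, Calder, Arden.
Both beat: Eskra, Dunmore, Sutton, Calder — 4.

4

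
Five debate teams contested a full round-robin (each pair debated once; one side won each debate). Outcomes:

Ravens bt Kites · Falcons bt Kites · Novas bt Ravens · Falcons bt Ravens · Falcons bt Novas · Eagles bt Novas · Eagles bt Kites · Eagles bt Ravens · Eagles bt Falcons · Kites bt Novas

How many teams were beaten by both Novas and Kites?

0

Novas beat: Ravens.
Kites beat: Novas.
No one was beaten by both.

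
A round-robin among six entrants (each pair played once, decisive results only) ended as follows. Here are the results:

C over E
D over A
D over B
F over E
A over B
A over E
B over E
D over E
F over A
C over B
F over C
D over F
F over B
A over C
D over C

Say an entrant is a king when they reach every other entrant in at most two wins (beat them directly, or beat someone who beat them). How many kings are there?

A cannot reach D, F in two steps.
B cannot reach A, C, D, F in two steps.
C cannot reach A, D, F in two steps.
D reaches everyone (king).
E cannot reach A, B, C, D, F in two steps.
F cannot reach D in two steps.
Kings: D — 1.

1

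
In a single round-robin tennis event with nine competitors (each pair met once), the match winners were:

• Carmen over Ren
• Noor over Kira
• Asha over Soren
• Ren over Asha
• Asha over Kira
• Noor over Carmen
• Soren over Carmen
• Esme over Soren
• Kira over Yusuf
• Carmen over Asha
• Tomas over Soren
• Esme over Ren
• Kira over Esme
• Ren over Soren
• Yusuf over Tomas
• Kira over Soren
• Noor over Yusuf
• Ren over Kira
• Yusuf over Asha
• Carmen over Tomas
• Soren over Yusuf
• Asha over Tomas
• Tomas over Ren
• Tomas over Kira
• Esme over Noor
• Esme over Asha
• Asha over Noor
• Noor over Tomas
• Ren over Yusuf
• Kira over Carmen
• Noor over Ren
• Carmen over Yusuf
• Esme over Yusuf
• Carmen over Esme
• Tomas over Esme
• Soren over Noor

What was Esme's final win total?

Esme's results: beat Soren, Noor, Asha, Yusuf, Ren; lost to Tomas, Kira, Carmen.
That is 5 wins.

5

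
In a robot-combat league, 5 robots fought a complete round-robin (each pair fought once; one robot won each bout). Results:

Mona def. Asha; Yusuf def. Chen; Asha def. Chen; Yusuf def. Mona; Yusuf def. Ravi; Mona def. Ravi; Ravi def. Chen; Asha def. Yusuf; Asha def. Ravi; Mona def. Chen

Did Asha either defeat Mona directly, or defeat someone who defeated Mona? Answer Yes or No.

Asha did not beat Mona directly.
Asha beat Yusuf, Ravi, Chen. Of those, Yusuf beat Mona.

Yes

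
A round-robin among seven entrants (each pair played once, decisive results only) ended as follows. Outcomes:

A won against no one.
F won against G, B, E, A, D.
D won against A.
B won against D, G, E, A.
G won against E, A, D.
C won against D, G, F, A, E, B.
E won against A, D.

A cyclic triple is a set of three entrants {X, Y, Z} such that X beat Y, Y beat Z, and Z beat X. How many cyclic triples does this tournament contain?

Win totals: A 0, B 4, C 6, D 1, E 2, F 5, G 3.
An entrant with w wins dominates both others in C(w,2) triples; summing gives 0 + 6 + 15 + 0 + 1 + 10 + 3 = 35 transitive triples.
Total triples C(7,3) = 35, so cyclic triples = 35 − 35 = 0.

0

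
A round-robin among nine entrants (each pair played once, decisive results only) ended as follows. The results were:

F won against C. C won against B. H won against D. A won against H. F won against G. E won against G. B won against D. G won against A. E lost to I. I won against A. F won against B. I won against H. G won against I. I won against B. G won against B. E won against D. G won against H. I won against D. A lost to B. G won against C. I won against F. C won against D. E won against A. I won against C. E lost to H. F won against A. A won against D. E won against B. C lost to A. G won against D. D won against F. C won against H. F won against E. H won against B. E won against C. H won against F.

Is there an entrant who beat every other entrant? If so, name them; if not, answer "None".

None

Highest win total is I with 7 (out of 8 possible).
I lost to G, so no entrant went undefeated.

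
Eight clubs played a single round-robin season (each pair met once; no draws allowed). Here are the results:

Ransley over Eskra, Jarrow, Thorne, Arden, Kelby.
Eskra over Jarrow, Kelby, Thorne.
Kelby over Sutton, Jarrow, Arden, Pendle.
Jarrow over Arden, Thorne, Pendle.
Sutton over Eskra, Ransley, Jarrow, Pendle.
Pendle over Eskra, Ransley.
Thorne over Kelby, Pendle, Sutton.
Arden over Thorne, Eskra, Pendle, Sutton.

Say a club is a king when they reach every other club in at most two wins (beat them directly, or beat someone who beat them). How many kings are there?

Sutton reaches everyone (king).
Kelby reaches everyone (king).
Jarrow reaches everyone (king).
Pendle cannot reach Sutton in two steps.
Eskra cannot reach Ransley in two steps.
Arden reaches everyone (king).
Ransley reaches everyone (king).
Thorne reaches everyone (king).
Kings: Sutton, Kelby, Jarrow, Arden, Ransley, Thorne — 6.

6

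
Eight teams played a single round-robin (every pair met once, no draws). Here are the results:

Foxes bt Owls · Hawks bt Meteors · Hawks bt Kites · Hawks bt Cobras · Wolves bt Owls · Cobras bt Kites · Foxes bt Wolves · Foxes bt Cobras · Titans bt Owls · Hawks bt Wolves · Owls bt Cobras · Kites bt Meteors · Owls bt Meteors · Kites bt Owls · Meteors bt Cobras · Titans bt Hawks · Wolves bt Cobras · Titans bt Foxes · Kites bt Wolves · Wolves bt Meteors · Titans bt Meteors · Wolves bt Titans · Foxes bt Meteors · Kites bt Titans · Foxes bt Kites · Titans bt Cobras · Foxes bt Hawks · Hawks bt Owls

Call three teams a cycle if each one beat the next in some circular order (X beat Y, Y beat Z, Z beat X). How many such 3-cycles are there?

Win totals: Owls 2, Foxes 6, Cobras 1, Titans 5, Wolves 4, Meteors 1, Kites 4, Hawks 5.
A team with w wins dominates both others in C(w,2) triples; summing gives 1 + 15 + 0 + 10 + 6 + 0 + 6 + 10 = 48 transitive triples.
Total triples C(8,3) = 56, so cyclic triples = 56 − 48 = 8.

8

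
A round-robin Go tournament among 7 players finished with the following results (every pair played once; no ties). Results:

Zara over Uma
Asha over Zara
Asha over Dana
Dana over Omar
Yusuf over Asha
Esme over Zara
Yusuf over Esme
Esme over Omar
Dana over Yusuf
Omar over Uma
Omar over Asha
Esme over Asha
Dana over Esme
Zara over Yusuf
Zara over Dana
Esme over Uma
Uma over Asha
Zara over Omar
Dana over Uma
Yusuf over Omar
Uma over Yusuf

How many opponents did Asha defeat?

Asha's results: beat Zara, Dana; lost to Yusuf, Esme, Omar, Uma.
That is 2 wins.

2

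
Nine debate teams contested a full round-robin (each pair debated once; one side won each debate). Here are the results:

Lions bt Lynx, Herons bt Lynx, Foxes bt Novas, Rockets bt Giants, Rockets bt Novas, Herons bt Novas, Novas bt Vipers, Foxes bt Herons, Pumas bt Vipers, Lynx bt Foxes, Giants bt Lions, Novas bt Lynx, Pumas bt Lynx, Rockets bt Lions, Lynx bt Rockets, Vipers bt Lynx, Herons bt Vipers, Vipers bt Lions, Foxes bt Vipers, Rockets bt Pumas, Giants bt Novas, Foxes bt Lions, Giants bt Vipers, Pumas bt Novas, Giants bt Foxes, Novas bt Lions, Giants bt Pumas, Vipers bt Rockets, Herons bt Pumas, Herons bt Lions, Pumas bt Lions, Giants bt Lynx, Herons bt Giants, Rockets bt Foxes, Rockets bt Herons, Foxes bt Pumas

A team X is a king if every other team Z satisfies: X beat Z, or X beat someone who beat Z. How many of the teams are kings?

Giants reaches everyone (king).
Pumas cannot reach Giants, Herons in two steps.
Novas cannot reach Giants, Pumas, Herons in two steps.
Herons reaches everyone (king).
Lions cannot reach Giants, Pumas, Novas, Herons, Vipers in two steps.
Lynx reaches everyone (king).
Rockets reaches everyone (king).
Foxes reaches everyone (king).
Vipers reaches everyone (king).
Kings: Giants, Herons, Lynx, Rockets, Foxes, Vipers — 6.

6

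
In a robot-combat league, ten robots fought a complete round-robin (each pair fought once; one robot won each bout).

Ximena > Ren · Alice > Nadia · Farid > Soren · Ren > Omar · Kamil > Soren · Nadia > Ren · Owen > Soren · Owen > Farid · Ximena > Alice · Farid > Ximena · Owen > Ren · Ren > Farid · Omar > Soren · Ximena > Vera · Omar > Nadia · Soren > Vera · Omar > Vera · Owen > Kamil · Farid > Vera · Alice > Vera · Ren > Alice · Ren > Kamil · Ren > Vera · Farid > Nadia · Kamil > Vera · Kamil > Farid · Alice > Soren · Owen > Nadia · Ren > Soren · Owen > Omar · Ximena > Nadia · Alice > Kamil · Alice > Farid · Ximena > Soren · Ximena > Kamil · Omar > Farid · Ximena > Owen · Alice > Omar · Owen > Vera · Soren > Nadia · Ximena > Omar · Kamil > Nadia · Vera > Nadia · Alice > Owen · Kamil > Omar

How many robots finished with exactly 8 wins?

Win totals: Nadia 1, Farid 4, Alice 7, Ren 6, Vera 1, Kamil 5, Soren 2, Owen 7, Ximena 8, Omar 4.
Exactly 8: Ximena — 1 robot.

1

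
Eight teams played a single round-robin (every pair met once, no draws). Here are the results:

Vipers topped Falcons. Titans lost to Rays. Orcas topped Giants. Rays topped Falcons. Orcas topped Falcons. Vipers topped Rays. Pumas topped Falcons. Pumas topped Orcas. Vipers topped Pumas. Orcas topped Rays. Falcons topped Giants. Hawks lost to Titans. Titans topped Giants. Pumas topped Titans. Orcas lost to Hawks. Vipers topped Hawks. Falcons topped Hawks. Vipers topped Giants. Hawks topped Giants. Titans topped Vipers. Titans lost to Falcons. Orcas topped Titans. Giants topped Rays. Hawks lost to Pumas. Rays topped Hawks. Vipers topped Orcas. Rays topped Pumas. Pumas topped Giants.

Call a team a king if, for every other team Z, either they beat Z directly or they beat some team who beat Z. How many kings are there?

5

Giants cannot reach Orcas, Vipers in two steps.
Hawks cannot reach Vipers, Pumas in two steps.
Orcas reaches everyone (king).
Vipers reaches everyone (king).
Falcons cannot reach Pumas in two steps.
Titans reaches everyone (king).
Pumas reaches everyone (king).
Rays reaches everyone (king).
Kings: Orcas, Vipers, Titans, Pumas, Rays — 5.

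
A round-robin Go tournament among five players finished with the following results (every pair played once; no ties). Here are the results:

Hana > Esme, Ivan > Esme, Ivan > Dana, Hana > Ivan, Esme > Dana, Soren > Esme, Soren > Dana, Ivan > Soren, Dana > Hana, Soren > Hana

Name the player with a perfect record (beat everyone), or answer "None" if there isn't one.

None

Highest win total is Soren with 3 (out of 4 possible).
Soren lost to Ivan, so no player went undefeated.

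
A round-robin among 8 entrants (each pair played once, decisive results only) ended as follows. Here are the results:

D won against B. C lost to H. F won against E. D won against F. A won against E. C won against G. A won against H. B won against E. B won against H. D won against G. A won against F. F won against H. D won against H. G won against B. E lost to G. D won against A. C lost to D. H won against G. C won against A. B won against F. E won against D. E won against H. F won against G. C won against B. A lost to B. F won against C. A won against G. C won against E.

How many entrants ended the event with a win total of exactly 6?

1

Win totals: A 4, B 4, C 4, D 6, E 2, F 4, G 2, H 2.
Exactly 6: D — 1 entrant.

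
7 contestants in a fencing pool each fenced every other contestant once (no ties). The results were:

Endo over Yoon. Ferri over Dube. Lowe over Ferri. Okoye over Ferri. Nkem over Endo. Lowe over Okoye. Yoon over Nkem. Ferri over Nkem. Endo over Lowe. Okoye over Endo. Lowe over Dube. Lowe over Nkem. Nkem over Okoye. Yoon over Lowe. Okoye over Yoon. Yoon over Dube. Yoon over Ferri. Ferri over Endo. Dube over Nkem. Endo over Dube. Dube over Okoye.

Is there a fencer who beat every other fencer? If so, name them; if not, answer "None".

None

Highest win total is Yoon with 4 (out of 6 possible).
Yoon lost to Okoye, Endo, so no fencer went undefeated.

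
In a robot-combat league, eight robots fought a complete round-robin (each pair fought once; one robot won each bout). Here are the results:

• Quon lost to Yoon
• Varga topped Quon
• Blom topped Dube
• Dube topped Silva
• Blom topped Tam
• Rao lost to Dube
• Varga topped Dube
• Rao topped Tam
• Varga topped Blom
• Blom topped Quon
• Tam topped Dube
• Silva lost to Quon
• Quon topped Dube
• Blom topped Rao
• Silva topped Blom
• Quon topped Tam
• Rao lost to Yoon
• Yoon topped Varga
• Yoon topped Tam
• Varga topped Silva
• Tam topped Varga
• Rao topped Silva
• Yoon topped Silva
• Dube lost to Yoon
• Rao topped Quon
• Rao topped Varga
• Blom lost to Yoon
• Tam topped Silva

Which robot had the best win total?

Yoon

Win totals: Quon 3, Rao 4, Tam 3, Blom 4, Dube 2, Silva 1, Varga 4, Yoon 7.
Yoon leads with 7 wins (next highest: 4).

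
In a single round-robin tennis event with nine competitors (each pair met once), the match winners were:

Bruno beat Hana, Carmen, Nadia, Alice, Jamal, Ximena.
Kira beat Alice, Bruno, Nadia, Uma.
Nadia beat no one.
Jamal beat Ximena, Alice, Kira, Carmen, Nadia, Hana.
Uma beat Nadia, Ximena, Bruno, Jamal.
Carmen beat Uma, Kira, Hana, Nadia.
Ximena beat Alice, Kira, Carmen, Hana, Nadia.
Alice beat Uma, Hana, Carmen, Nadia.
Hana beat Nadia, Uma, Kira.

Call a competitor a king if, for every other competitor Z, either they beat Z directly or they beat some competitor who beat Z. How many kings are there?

Jamal reaches everyone (king).
Alice reaches everyone (king).
Ximena cannot reach Jamal in two steps.
Carmen reaches everyone (king).
Bruno reaches everyone (king).
Nadia cannot reach Jamal, Alice, Ximena, Carmen, Bruno, Uma, Kira, Hana in two steps.
Uma reaches everyone (king).
Kira reaches everyone (king).
Hana cannot reach Carmen in two steps.
Kings: Jamal, Alice, Carmen, Bruno, Uma, Kira — 6.

6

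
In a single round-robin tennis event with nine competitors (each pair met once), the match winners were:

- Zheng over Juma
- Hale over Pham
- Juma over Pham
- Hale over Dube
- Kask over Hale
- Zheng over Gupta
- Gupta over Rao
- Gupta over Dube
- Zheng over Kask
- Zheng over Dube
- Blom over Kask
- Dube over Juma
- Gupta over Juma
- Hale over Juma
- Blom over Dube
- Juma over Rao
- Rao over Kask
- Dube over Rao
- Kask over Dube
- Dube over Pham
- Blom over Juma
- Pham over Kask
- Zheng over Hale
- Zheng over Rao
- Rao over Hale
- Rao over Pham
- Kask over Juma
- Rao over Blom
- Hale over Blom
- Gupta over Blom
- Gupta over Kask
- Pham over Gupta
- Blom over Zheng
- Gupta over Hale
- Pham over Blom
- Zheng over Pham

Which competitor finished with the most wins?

Zheng

Win totals: Kask 3, Gupta 6, Dube 3, Zheng 7, Pham 3, Hale 4, Juma 2, Blom 4, Rao 4.
Zheng leads with 7 wins (next highest: 6).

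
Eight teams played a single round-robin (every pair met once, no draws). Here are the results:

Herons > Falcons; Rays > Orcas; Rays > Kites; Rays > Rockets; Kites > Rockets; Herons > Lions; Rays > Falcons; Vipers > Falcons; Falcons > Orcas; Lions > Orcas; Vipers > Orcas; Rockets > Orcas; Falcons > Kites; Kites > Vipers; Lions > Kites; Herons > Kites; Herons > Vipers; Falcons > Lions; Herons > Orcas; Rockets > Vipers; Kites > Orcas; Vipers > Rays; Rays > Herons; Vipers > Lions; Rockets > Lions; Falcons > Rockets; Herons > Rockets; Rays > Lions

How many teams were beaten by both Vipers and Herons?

Vipers beat: Orcas, Lions, Falcons, Rays.
Herons beat: Orcas, Lions, Falcons, Rockets, Vipers, Kites.
Both beat: Orcas, Lions, Falcons — 3.

3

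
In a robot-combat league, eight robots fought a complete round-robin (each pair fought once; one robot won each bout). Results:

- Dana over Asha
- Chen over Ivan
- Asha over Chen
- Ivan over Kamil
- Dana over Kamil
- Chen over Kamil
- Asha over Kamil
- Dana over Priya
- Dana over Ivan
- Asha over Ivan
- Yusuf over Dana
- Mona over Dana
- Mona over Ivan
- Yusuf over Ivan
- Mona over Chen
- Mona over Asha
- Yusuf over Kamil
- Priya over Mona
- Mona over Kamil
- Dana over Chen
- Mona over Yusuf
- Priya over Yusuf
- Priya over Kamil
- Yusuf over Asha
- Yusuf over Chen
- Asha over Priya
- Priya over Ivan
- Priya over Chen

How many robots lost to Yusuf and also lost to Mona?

Yusuf beat: Dana, Asha, Chen, Kamil, Ivan.
Mona beat: Dana, Asha, Chen, Yusuf, Kamil, Ivan.
Both beat: Dana, Asha, Chen, Kamil, Ivan — 5.

5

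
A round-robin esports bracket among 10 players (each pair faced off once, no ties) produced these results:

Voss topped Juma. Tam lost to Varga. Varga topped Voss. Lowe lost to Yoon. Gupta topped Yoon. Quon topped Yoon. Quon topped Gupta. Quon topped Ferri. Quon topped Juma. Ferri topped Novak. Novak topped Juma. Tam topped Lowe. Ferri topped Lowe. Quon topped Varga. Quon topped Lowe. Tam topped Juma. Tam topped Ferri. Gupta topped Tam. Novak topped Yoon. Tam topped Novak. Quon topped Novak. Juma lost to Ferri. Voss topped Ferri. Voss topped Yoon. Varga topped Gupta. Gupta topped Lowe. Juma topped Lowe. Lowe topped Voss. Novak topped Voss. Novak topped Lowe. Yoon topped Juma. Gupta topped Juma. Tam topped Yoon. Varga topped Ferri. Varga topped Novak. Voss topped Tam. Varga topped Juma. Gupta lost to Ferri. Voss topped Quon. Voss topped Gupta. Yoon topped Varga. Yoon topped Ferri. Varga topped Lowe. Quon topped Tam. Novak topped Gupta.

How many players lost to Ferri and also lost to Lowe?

0

Ferri beat: Gupta, Lowe, Novak, Juma.
Lowe beat: Voss.
No one was beaten by both.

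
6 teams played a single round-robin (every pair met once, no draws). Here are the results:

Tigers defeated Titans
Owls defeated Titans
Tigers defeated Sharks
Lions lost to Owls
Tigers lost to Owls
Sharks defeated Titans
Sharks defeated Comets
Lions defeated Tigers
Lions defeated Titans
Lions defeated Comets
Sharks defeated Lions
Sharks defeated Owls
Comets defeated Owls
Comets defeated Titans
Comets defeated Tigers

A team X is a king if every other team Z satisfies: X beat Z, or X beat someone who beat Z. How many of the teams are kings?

Sharks reaches everyone (king).
Tigers reaches everyone (king).
Titans cannot reach Sharks, Tigers, Owls, Comets, Lions in two steps.
Owls reaches everyone (king).
Comets reaches everyone (king).
Lions reaches everyone (king).
Kings: Sharks, Tigers, Owls, Comets, Lions — 5.

5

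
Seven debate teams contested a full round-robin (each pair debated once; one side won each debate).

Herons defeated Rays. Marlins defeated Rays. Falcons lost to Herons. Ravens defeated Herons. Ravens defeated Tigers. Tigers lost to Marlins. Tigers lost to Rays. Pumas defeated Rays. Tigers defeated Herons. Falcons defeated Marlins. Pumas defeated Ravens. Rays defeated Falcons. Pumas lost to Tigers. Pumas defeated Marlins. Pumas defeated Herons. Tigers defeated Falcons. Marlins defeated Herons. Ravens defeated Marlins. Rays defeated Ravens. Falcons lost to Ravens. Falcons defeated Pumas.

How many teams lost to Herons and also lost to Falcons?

Herons beat: Rays, Falcons.
Falcons beat: Marlins, Pumas.
No one was beaten by both.

0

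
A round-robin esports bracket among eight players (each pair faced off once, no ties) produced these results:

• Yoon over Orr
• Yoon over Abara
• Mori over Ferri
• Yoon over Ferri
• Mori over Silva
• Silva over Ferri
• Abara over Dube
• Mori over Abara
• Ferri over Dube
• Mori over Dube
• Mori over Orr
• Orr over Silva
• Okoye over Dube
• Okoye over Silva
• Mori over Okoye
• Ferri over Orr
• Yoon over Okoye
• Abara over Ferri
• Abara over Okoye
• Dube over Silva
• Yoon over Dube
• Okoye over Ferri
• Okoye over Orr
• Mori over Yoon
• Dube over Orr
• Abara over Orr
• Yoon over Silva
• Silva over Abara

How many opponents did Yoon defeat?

6

Yoon's results: beat Silva, Dube, Ferri, Orr, Okoye, Abara; lost to Mori.
That is 6 wins.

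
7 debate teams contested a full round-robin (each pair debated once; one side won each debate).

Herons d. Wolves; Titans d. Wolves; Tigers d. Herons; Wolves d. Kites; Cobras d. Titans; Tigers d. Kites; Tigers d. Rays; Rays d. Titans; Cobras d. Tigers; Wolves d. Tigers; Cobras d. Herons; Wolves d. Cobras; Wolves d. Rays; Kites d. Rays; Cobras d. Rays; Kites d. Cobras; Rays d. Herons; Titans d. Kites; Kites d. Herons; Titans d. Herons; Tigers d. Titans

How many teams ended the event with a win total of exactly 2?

1

Win totals: Tigers 4, Cobras 4, Herons 1, Titans 3, Rays 2, Wolves 4, Kites 3.
Exactly 2: Rays — 1 team.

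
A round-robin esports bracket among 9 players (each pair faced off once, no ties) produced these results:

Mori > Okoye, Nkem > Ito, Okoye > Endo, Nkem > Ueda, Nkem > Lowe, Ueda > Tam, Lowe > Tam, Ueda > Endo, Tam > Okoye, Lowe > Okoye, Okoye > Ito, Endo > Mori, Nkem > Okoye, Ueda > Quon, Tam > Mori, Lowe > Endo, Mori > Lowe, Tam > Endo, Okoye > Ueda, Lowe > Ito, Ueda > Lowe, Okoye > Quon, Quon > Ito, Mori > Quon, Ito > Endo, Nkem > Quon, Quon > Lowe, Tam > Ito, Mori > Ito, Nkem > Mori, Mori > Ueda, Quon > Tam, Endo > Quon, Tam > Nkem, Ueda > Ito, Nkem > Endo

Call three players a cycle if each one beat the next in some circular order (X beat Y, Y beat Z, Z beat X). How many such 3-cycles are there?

Win totals: Tam 5, Endo 2, Okoye 4, Ueda 5, Mori 5, Lowe 4, Ito 1, Quon 3, Nkem 7.
A player with w wins dominates both others in C(w,2) triples; summing gives 10 + 1 + 6 + 10 + 10 + 6 + 0 + 3 + 21 = 67 transitive triples.
Total triples C(9,3) = 84, so cyclic triples = 84 − 67 = 17.

17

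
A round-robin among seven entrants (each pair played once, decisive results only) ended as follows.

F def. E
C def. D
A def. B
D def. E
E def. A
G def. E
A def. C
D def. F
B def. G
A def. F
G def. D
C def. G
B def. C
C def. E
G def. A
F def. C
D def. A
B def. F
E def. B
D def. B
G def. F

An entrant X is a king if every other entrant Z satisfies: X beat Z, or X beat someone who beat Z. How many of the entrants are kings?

6

A reaches everyone (king).
B reaches everyone (king).
C reaches everyone (king).
D reaches everyone (king).
E cannot reach D in two steps.
F reaches everyone (king).
G reaches everyone (king).
Kings: A, B, C, D, F, G — 6.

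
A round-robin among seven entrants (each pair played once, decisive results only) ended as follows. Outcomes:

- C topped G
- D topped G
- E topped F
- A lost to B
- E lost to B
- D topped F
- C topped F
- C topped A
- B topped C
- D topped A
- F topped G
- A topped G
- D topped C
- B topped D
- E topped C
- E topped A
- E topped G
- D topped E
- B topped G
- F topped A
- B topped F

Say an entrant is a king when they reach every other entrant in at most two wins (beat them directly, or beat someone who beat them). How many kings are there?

A cannot reach B, C, D, E, F in two steps.
B reaches everyone (king).
C cannot reach B, D, E in two steps.
D cannot reach B in two steps.
E cannot reach B, D in two steps.
F cannot reach B, C, D, E in two steps.
G cannot reach A, B, C, D, E, F in two steps.
Kings: B — 1.

1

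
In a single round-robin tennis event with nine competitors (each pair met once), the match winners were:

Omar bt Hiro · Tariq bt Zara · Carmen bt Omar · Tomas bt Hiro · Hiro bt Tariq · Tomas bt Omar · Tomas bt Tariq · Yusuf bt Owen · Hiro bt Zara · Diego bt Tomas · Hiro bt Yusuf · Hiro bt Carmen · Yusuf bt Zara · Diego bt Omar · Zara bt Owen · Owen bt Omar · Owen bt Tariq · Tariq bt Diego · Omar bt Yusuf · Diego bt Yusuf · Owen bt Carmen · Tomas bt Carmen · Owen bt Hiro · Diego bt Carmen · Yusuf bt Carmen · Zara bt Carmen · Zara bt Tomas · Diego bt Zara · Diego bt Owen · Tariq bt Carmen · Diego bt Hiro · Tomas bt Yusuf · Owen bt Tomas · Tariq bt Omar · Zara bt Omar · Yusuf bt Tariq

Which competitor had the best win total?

Diego

Win totals: Yusuf 4, Owen 5, Tomas 5, Carmen 1, Hiro 4, Zara 4, Omar 2, Diego 7, Tariq 4.
Diego leads with 7 wins (next highest: 5).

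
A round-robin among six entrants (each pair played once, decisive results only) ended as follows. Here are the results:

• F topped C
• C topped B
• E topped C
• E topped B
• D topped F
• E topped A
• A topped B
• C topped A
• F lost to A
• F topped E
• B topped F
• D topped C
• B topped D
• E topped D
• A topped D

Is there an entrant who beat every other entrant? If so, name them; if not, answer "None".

None

Highest win total is E with 4 (out of 5 possible).
E lost to F, so no entrant went undefeated.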